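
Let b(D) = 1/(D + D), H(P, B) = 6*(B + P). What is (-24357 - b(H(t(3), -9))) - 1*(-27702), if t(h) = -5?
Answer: 561961/168 ≈ 3345.0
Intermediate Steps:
H(P, B) = 6*B + 6*P
b(D) = 1/(2*D)
(-24357 - b(H(t(3), -9))) - 1*(-27702) = (-24357 - 1/(2*(6*(-9) + 6*(-5)))) - 1*(-27702) = (-24357 - 1/(2*(-54 - 30))) + 27702 = (-24357 - 1/(2*(-84))) + 27702 = (-24357 - (-1)/(2*84)) + 27702 = (-24357 - 1*(-1/168)) + 27702 = (-24357 + 1/168) + 27702 = -4091975/168 + 27702 = 561961/168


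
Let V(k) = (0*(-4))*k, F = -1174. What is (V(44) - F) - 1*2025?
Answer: -851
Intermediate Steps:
V(k) = 0 (V(k) = 0*k = 0)
(V(44) - F) - 1*2025 = (0 - 1*(-1174)) - 1*2025 = (0 + 1174) - 2025 = 1174 - 2025 = -851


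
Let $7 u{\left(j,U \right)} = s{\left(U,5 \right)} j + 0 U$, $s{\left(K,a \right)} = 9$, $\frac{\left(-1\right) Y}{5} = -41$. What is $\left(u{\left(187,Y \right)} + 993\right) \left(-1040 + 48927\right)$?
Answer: $59065194$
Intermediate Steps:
$Y = 205$ ($Y = \left(-5\right) \left(-41\right) = 205$)
$u{\left(j,U \right)} = \frac{9 j}{7}$ ($u{\left(j,U \right)} = \frac{9 j + 0 U}{7} = \frac{9 j + 0}{7} = \frac{9 j}{7}$)
$\left(u{\left(187,Y \right)} + 993\right) \left(-1040 + 48927\right) = \left(\frac{9}{7} \cdot 187 + 993\right) \left(-1040 + 48927\right) = \left(\frac{1683}{7} + 993\right) 47887 = \frac{8634}{7} \cdot 47887 = 59065194$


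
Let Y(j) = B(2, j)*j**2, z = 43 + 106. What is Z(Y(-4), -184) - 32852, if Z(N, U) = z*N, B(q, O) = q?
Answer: -28084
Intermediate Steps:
z = 149
Y(j) = 2*j**2
Z(N, U) = 149*N
Z(Y(-4), -184) - 32852 = 149*(2*(-4)**2) - 32852 = 149*(2*16) - 32852 = 149*32 - 32852 = 4768 - 32852 = -28084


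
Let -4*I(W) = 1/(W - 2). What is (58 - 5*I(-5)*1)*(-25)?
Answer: -40475/28 ≈ -1445.5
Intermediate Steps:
I(W) = -1/(4*(-2 + W)) (I(W) = -1/(4*(W - 2)) = -1/(4*(-2 + W)))
(58 - 5*I(-5)*1)*(-25) = (58 - (-5)/(-8 + 4*(-5))*1)*(-25) = (58 - (-5)/(-8 - 20)*1)*(-25) = (58 - (-5)/(-28)*1)*(-25) = (58 - (-5)*(-1)/28*1)*(-25) = (58 - 5*1/28*1)*(-25) = (58 - 5/28*1)*(-25) = (58 - 5/28)*(-25) = (1619/28)*(-25) = -40475/28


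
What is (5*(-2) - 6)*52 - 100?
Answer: -932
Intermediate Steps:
(5*(-2) - 6)*52 - 100 = (-10 - 6)*52 - 100 = -16*52 - 100 = -832 - 100 = -932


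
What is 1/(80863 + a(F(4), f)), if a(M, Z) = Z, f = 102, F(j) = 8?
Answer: 1/80965 ≈ 1.2351e-5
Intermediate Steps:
1/(80863 + a(F(4), f)) = 1/(80863 + 102) = 1/80965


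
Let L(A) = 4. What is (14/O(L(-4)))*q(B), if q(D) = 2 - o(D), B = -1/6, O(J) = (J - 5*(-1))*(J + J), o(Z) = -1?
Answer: 7/12 ≈ 0.58333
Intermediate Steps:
O(J) = 2*J*(5 + J) (O(J) = (J + 5)*(2*J) = (5 + J)*(2*J) = 2*J*(5 + J))
B = -⅙ (B = -1*⅙ = -⅙ ≈ -0.16667)
q(D) = 3 (q(D) = 2 - 1*(-1) = 2 + 1 = 3)
(14/O(L(-4)))*q(B) = (14/((2*4*(5 + 4))))*3 = (14/((2*4*9)))*3 = (14/72)*3 = (14*(1/72))*3 = (7/36)*3 = 7/12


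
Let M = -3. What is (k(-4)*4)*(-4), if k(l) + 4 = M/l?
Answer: 52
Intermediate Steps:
k(l) = -4 - 3/l
(k(-4)*4)*(-4) = ((-4 - 3/(-4))*4)*(-4) = ((-4 - 3*(-¼))*4)*(-4) = ((-4 + ¾)*4)*(-4) = -13/4*4*(-4) = -13*(-4) = 52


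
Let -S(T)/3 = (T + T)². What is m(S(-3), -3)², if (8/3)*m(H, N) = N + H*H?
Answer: 1223810289/64 ≈ 1.9122e+7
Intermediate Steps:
S(T) = -12*T² (S(T) = -3*(T + T)² = -3*4*T² = -12*T²)
m(H, N) = 3*N/8 + 3*H²/8 (m(H, N) = 3*(N + H*H)/8 = 3*(N + H²)/8 = 3*N/8 + 3*H²/8)
m(S(-3), -3)² = ((3/8)*(-3) + 3*(-12*(-3)²)²/8)² = (-9/8 + 3*(-12*9)²/8)² = (-9/8 + (3/8)*(-108)²)² = (-9/8 + (3/8)*11664)² = (-9/8 + 4374)² = (34983/8)² = 1223810289/64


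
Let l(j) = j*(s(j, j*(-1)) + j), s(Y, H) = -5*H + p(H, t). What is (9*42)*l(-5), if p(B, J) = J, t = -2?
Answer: 60480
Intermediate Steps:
s(Y, H) = -2 - 5*H (s(Y, H) = -5*H - 2 = -2 - 5*H)
l(j) = j*(-2 + 6*j) (l(j) = j*((-2 - 5*j*(-1)) + j) = j*((-2 - (-5)*j) + j) = j*((-2 + 5*j) + j) = j*(-2 + 6*j))
(9*42)*l(-5) = (9*42)*(2*(-5)*(-1 + 3*(-5))) = 378*(2*(-5)*(-1 - 15)) = 378*(2*(-5)*(-16)) = 378*160 = 60480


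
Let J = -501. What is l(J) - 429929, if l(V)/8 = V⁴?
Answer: 504011586079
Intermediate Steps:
l(V) = 8*V⁴
l(J) - 429929 = 8*(-501)⁴ - 429929 = 8*63001502001 - 429929 = 504012016008 - 429929 = 504011586079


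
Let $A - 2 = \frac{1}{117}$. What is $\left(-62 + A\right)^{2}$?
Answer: $\frac{49266361}{13689} \approx 3599.0$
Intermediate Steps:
$A = \frac{235}{117}$ ($A = 2 + \frac{1}{117} = \frac{235}{117} \approx 2.0085$)
$\left(-62 + A\right)^{2} = \left(-62 + \frac{235}{117}\right)^{2} = \left(- \frac{7019}{117}\right)^{2} = \frac{49266361}{13689}$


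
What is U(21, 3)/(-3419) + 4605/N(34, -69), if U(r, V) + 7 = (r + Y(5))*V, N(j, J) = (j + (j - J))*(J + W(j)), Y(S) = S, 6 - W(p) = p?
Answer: -16688014/45435091 ≈ -0.36729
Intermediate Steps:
W(p) = 6 - p
N(j, J) = (-J + 2*j)*(6 + J - j) (N(j, J) = (j + (j - J))*(J + (6 - j)) = (-J + 2*j)*(6 + J - j))
U(r, V) = -7 + V*(5 + r) (U(r, V) = -7 + (r + 5)*V = -7 + (5 + r)*V = -7 + V*(5 + r))
U(21, 3)/(-3419) + 4605/N(34, -69) = (-7 + 5*3 + 3*21)/(-3419) + 4605/(-1*(-69)² - 69*(-6 + 34) - 2*34*(-6 + 34) + 2*(-69)*34) = (-7 + 15 + 63)*(-1/3419) + 4605/(-1*4761 - 69*28 - 2*34*28 - 4692) = 71*(-1/3419) + 4605/(-4761 - 1932 - 1904 - 4692) = -71/3419 + 4605/(-13289) = -71/3419 + 4605*(-1/13289) = -71/3419 - 4605/13289 = -16688014/45435091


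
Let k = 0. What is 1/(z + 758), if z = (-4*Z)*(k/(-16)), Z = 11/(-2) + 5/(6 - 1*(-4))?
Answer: 1/758 ≈ 0.0013193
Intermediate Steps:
Z = -5 (Z = 11*(-½) + 5/(6 + 4) = -11/2 + 5/10 = -11/2 + 5*(⅒) = -11/2 + ½ = -5)
z = 0 (z = (-4*(-5))*(0/(-16)) = 20*(0*(-1/16)) = 20*0 = 0)
1/(z + 758) = 1/(0 + 758) = 1/758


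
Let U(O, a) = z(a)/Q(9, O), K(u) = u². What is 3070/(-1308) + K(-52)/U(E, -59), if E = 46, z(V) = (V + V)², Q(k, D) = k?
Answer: -1364399/2276574 ≈ -0.59932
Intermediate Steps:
z(V) = 4*V² (z(V) = (2*V)² = 4*V²)
U(O, a) = 4*a²/9 (U(O, a) = (4*a²)/9 = (4*a²)*(⅑) = 4*a²/9)
3070/(-1308) + K(-52)/U(E, -59) = 3070/(-1308) + (-52)²/(((4/9)*(-59)²)) = 3070*(-1/1308) + 2704/(((4/9)*3481)) = -1535/654 + 2704/(13924/9) = -1535/654 + 2704*(9/13924) = -1535/654 + 6084/3481 = -1364399/2276574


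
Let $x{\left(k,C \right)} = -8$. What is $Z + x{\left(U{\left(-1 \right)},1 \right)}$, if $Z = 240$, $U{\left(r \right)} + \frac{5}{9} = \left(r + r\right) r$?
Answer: $232$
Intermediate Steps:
$U{\left(r \right)} = - \frac{5}{9} + 2 r^{2}$ ($U{\left(r \right)} = - \frac{5}{9} + \left(r + r\right) r = - \frac{5}{9} + 2 r r = - \frac{5}{9} + 2 r^{2}$)
$Z + x{\left(U{\left(-1 \right)},1 \right)} = 240 - 8 = 232$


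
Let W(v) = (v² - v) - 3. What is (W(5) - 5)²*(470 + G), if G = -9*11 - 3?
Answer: 52992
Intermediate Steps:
W(v) = -3 + v² - v
G = -102 (G = -99 - 3 = -102)
(W(5) - 5)²*(470 + G) = ((-3 + 5² - 1*5) - 5)²*(470 - 102) = ((-3 + 25 - 5) - 5)²*368 = (17 - 5)²*368 = 12²*368 = 144*368 = 52992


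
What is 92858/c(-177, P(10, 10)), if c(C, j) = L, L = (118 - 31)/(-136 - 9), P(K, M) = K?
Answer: -464290/3 ≈ -1.5476e+5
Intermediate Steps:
L = -3/5 (L = 87/(-145) = 87*(-1/145) = -3/5 ≈ -0.60000)
c(C, j) = -3/5
92858/c(-177, P(10, 10)) = 92858/(-3/5) = 92858*(-5/3) = -464290/3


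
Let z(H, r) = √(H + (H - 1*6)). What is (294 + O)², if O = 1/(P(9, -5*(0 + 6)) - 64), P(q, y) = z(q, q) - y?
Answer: 7068689701/81796 - 168151*√3/163592 ≈ 86417.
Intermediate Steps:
z(H, r) = √(-6 + 2*H) (z(H, r) = √(H + (H - 6)) = √(H + (-6 + H)) = √(-6 + 2*H))
P(q, y) = √(-6 + 2*q) - y
O = 1/(-34 + 2*√3) (O = 1/((√(-6 + 2*9) - (-5)*(0 + 6)) - 64) = 1/((√(-6 + 18) - (-5)*6) - 64) = 1/((√12 - 1*(-30)) - 64) = 1/((2*√3 + 30) - 64) = 1/((30 + 2*√3) - 64) = 1/(-34 + 2*√3) ≈ -0.032748)
(294 + O)² = (294 + (-17/572 - √3/572))² = (168151/572 - √3/572)²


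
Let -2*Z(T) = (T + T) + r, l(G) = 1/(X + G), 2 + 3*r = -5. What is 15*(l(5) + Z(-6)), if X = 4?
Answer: 655/6 ≈ 109.17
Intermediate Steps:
r = -7/3 (r = -⅔ + (⅓)*(-5) = -⅔ - 5/3 = -7/3 ≈ -2.3333)
l(G) = 1/(4 + G)
Z(T) = 7/6 - T (Z(T) = -((T + T) - 7/3)/2 = -(2*T - 7/3)/2 = -(-7/3 + 2*T)/2 = 7/6 - T)
15*(l(5) + Z(-6)) = 15*(1/(4 + 5) + (7/6 - 1*(-6))) = 15*(1/9 + (7/6 + 6)) = 15*(⅑ + 43/6) = 15*(131/18) = 655/6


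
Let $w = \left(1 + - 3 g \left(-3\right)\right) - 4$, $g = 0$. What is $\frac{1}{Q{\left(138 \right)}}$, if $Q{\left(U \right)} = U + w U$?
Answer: $- \frac{1}{276} \approx -0.0036232$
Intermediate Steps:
$w = -3$ ($w = \left(1 + \left(-3\right) 0 \left(-3\right)\right) - 4 = \left(1 + 0 \left(-3\right)\right) - 4 = \left(1 + 0\right) - 4 = 1 - 4 = -3$)
$Q{\left(U \right)} = - 2 U$ ($Q{\left(U \right)} = U - 3 U = - 2 U$)
$\frac{1}{Q{\left(138 \right)}} = \frac{1}{\left(-2\right) 138} = \frac{1}{-276} = - \frac{1}{276}$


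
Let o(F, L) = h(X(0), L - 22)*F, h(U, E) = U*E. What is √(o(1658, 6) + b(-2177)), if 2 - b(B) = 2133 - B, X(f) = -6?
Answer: 2*√38715 ≈ 393.52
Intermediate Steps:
b(B) = -2131 + B (b(B) = 2 - (2133 - B) = 2 + (-2133 + B) = -2131 + B)
h(U, E) = E*U
o(F, L) = F*(132 - 6*L) (o(F, L) = ((L - 22)*(-6))*F = ((-22 + L)*(-6))*F = (132 - 6*L)*F = F*(132 - 6*L))
√(o(1658, 6) + b(-2177)) = √(6*1658*(22 - 1*6) + (-2131 - 2177)) = √(6*1658*(22 - 6) - 4308) = √(6*1658*16 - 4308) = √(159168 - 4308) = √154860 = 2*√38715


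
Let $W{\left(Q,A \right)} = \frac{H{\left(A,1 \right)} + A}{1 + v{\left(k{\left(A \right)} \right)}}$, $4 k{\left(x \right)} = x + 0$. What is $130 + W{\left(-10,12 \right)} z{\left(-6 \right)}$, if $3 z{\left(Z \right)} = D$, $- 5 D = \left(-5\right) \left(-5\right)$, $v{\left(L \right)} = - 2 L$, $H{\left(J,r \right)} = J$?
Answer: $138$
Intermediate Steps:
$k{\left(x \right)} = \frac{x}{4}$ ($k{\left(x \right)} = \frac{x + 0}{4} = \frac{x}{4}$)
$D = -5$ ($D = - \frac{\left(-5\right) \left(-5\right)}{5} = \left(- \frac{1}{5}\right) 25 = -5$)
$W{\left(Q,A \right)} = \frac{2 A}{1 - \frac{A}{2}}$ ($W{\left(Q,A \right)} = \frac{A + A}{1 - 2 \frac{A}{4}} = \frac{2 A}{1 - \frac{A}{2}}$)
$z{\left(Z \right)} = - \frac{5}{3}$ ($z{\left(Z \right)} = \frac{1}{3} \left(-5\right) = - \frac{5}{3}$)
$130 + W{\left(-10,12 \right)} z{\left(-6 \right)} = 130 + \left(-4\right) 12 \frac{1}{-2 + 12} \left(- \frac{5}{3}\right) = 130 + \left(-4\right) 12 \cdot \frac{1}{10} \left(- \frac{5}{3}\right) = 130 - -8 = 130 + 8 = 138$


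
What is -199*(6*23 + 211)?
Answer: -69451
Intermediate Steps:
-199*(6*23 + 211) = -199*(138 + 211) = -199*349 = -69451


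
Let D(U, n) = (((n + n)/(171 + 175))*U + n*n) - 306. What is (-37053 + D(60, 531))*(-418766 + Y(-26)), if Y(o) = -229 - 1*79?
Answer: -17746948266444/173 ≈ -1.0258e+11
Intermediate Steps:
D(U, n) = -306 + n² + U*n/173 (D(U, n) = (((2*n)/346)*U + n²) - 306 = (((2*n)*(1/346))*U + n²) - 306 = ((n/173)*U + n²) - 306 = (U*n/173 + n²) - 306 = (n² + U*n/173) - 306 = -306 + n² + U*n/173)
Y(o) = -308 (Y(o) = -229 - 79 = -308)
(-37053 + D(60, 531))*(-418766 + Y(-26)) = (-37053 + (-306 + 531² + (1/173)*60*531))*(-418766 - 308) = (-37053 + (-306 + 281961 + 31860/173))*(-419074) = (-37053 + 48758175/173)*(-419074) = (42348006/173)*(-419074) = -17746948266444/173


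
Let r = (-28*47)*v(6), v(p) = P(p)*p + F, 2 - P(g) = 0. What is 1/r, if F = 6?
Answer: -1/23688 ≈ -4.2215e-5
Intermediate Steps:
P(g) = 2 (P(g) = 2 - 1*0 = 2 + 0 = 2)
v(p) = 6 + 2*p (v(p) = 2*p + 6 = 6 + 2*p)
r = -23688 (r = (-28*47)*(6 + 2*6) = -1316*(6 + 12) = -1316*18 = -23688)
1/r = 1/(-23688) = -1/23688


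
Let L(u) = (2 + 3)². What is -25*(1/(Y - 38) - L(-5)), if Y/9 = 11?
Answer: 38100/61 ≈ 624.59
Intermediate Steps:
L(u) = 25 (L(u) = 5² = 25)
Y = 99 (Y = 9*11 = 99)
-25*(1/(Y - 38) - L(-5)) = -25*(1/(99 - 38) - 1*25) = -25*(1/61 - 25) = -25*(-1524/61) = 38100/61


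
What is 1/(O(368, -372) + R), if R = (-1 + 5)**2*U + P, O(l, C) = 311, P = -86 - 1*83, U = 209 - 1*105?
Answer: 1/1806 ≈ 0.00055371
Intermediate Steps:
U = 104 (U = 209 - 105 = 104)
P = -169 (P = -86 - 83 = -169)
R = 1495 (R = (-1 + 5)**2*104 - 169 = 4**2*104 - 169 = 16*104 - 169 = 1664 - 169 = 1495)
1/(O(368, -372) + R) = 1/(311 + 1495) = 1/1806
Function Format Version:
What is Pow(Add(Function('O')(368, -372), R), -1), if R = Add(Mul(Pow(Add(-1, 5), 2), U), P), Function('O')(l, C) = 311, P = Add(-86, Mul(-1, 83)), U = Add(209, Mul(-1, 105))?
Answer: Rational(1, 1806) ≈ 0.00055371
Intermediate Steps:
U = 104 (U = Add(209, -105) = 104)
P = -169 (P = Add(-86, -83) = -169)
R = 1495 (R = Add(Mul(Pow(Add(-1, 5), 2), 104), -169) = Add(Mul(Pow(4, 2), 104), -169) = Add(Mul(16, 104), -169) = Add(1664, -169) = 1495)
Pow(Add(Function('O')(368, -372), R), -1) = Pow(Add(311, 1495), -1) = Pow(1806, -1) = Rational(1, 1806)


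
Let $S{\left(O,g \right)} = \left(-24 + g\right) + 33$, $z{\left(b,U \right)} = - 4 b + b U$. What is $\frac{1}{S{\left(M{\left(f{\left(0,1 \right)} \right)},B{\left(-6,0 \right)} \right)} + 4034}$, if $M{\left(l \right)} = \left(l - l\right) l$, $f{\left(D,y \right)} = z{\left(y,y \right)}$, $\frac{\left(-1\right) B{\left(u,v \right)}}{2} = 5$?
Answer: $\frac{1}{4033} \approx 0.00024795$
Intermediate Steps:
$B{\left(u,v \right)} = -10$ ($B{\left(u,v \right)} = \left(-2\right) 5 = -10$)
$z{\left(b,U \right)} = - 4 b + U b$
$f{\left(D,y \right)} = y \left(-4 + y\right)$
$M{\left(l \right)} = 0$ ($M{\left(l \right)} = 0 l = 0$)
$S{\left(O,g \right)} = 9 + g$
$\frac{1}{S{\left(M{\left(f{\left(0,1 \right)} \right)},B{\left(-6,0 \right)} \right)} + 4034} = \frac{1}{\left(9 - 10\right) + 4034} = \frac{1}{-1 + 4034} = \frac{1}{4033}$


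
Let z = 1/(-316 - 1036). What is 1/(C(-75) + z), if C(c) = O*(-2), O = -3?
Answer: 1352/8111 ≈ 0.16669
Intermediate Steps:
z = -1/1352 (z = 1/(-1352) = -1/1352 ≈ -0.00073965)
C(c) = 6 (C(c) = -3*(-2) = 6)
1/(C(-75) + z) = 1/(6 - 1/1352) = 1/(8111/1352) = 1352/8111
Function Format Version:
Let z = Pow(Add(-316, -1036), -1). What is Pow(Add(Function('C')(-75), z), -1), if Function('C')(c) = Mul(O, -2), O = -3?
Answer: Rational(1352, 8111) ≈ 0.16669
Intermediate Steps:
z = Rational(-1, 1352) (z = Pow(-1352, -1) = Rational(-1, 1352) ≈ -0.00073965)
Function('C')(c) = 6 (Function('C')(c) = Mul(-3, -2) = 6)
Pow(Add(Function('C')(-75), z), -1) = Pow(Add(6, Rational(-1, 1352)), -1) = Pow(Rational(8111, 1352), -1) = Rational(1352, 8111)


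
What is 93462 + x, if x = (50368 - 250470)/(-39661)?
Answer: 3706996484/39661 ≈ 93467.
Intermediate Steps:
x = 200102/39661 (x = -200102*(-1/39661) = 200102/39661 ≈ 5.0453)
93462 + x = 93462 + 200102/39661 = 3706996484/39661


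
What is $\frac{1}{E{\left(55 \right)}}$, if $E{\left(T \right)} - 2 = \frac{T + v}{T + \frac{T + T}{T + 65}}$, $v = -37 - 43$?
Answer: $\frac{671}{1042} \approx 0.64395$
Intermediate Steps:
$v = -80$
$E{\left(T \right)} = 2 + \frac{-80 + T}{T + \frac{2 T}{65 + T}}$ ($E{\left(T \right)} = 2 + \frac{T - 80}{T + \frac{T + T}{T + 65}} = 2 + \frac{-80 + T}{T + \frac{2 T}{65 + T}}$)
$\frac{1}{E{\left(55 \right)}} = \frac{1}{\frac{1}{55} \frac{1}{67 + 55} \left(-5200 + 3 \cdot 55^{2} + 119 \cdot 55\right)} = \frac{1}{\frac{1}{55} \cdot \frac{1}{122} \left(-5200 + 3 \cdot 3025 + 6545\right)} = \frac{1}{\frac{1}{55} \cdot \frac{1}{122} \left(-5200 + 9075 + 6545\right)} = \frac{1}{\frac{1}{55} \cdot \frac{1}{122} \cdot 10420} = \frac{1}{\frac{1042}{671}} = \frac{671}{1042}$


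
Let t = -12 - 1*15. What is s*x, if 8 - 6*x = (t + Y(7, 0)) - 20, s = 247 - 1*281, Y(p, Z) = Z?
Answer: -935/3 ≈ -311.67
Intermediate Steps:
t = -27 (t = -12 - 15 = -27)
s = -34 (s = 247 - 281 = -34)
x = 55/6 (x = 4/3 - ((-27 + 0) - 20)/6 = 4/3 - (-27 - 20)/6 = 4/3 - ⅙*(-47) = 4/3 + 47/6 = 55/6 ≈ 9.1667)
s*x = -34*55/6 = -935/3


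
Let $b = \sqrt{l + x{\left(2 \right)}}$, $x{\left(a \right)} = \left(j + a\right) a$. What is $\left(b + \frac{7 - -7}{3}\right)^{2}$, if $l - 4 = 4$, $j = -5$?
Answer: $\frac{214}{9} + \frac{28 \sqrt{2}}{3} \approx 36.977$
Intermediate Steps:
$l = 8$ ($l = 4 + 4 = 8$)
$x{\left(a \right)} = a \left(-5 + a\right)$ ($x{\left(a \right)} = \left(-5 + a\right) a = a \left(-5 + a\right)$)
$b = \sqrt{2}$ ($b = \sqrt{8 + 2 \left(-5 + 2\right)} = \sqrt{8 + 2 \left(-3\right)} = \sqrt{8 - 6} = \sqrt{2} \approx 1.4142$)
$\left(b + \frac{7 - -7}{3}\right)^{2} = \left(\sqrt{2} + \frac{7 - -7}{3}\right)^{2} = \left(\sqrt{2} + \left(7 + 7\right) \frac{1}{3}\right)^{2} = \left(\sqrt{2} + 14 \cdot \frac{1}{3}\right)^{2} = \left(\sqrt{2} + \frac{14}{3}\right)^{2} = \left(\frac{14}{3} + \sqrt{2}\right)^{2}$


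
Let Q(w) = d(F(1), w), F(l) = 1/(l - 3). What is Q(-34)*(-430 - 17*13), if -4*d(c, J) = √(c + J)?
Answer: 651*I*√138/8 ≈ 955.94*I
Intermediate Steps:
F(l) = 1/(-3 + l)
d(c, J) = -√(J + c)/4 (d(c, J) = -√(c + J)/4 = -√(J + c)/4)
Q(w) = -√(-½ + w)/4 (Q(w) = -√(w + 1/(-3 + 1))/4 = -√(w + 1/(-2))/4 = -√(w - ½)/4 = -√(-½ + w)/4)
Q(-34)*(-430 - 17*13) = (-√(-2 + 4*(-34))/8)*(-430 - 17*13) = (-√(-2 - 136)/8)*(-430 - 221) = -I*√138/8*(-651) = 651*I*√138/8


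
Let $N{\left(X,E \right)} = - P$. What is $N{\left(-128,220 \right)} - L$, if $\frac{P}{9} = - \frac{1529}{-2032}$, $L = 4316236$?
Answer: $- \frac{8770605313}{2032} \approx -4.3162 \cdot 10^{6}$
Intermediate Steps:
$P = \frac{13761}{2032}$ ($P = 9 \left(- \frac{1529}{-2032}\right) = 9 \left(\left(-1529\right) \left(- \frac{1}{2032}\right)\right) = 9 \cdot \frac{1529}{2032} = \frac{13761}{2032} \approx 6.7721$)
$N{\left(X,E \right)} = - \frac{13761}{2032}$ ($N{\left(X,E \right)} = \left(-1\right) \frac{13761}{2032} = - \frac{13761}{2032}$)
$N{\left(-128,220 \right)} - L = - \frac{13761}{2032} - 4316236 = - \frac{8770605313}{2032}$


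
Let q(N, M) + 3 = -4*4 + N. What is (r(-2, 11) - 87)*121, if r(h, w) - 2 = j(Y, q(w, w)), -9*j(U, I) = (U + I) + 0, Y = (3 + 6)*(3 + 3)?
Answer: -98131/9 ≈ -10903.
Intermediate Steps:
Y = 54 (Y = 9*6 = 54)
q(N, M) = -19 + N (q(N, M) = -3 + (-4*4 + N) = -3 + (-16 + N) = -19 + N)
j(U, I) = -I/9 - U/9 (j(U, I) = -((U + I) + 0)/9 = -((I + U) + 0)/9 = -(I + U)/9 = -I/9 - U/9)
r(h, w) = -17/9 - w/9 (r(h, w) = 2 + (-(-19 + w)/9 - ⅑*54) = 2 + ((19/9 - w/9) - 6) = 2 + (-35/9 - w/9) = -17/9 - w/9)
(r(-2, 11) - 87)*121 = ((-17/9 - ⅑*11) - 87)*121 = ((-17/9 - 11/9) - 87)*121 = (-28/9 - 87)*121 = -811/9*121 = -98131/9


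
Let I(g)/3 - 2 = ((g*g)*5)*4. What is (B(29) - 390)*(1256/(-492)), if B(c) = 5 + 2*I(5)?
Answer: -824878/123 ≈ -6706.3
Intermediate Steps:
I(g) = 6 + 60*g**2 (I(g) = 6 + 3*(((g*g)*5)*4) = 6 + 3*((g**2*5)*4) = 6 + 3*((5*g**2)*4) = 6 + 3*(20*g**2) = 6 + 60*g**2)
B(c) = 3017 (B(c) = 5 + 2*(6 + 60*5**2) = 5 + 2*(6 + 60*25) = 5 + 2*(6 + 1500) = 5 + 2*1506 = 5 + 3012 = 3017)
(B(29) - 390)*(1256/(-492)) = (3017 - 390)*(1256/(-492)) = 2627*(1256*(-1/492)) = 2627*(-314/123) = -824878/123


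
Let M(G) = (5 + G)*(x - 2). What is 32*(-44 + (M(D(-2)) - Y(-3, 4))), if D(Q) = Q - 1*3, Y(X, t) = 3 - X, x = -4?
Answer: -1600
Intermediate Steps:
D(Q) = -3 + Q (D(Q) = Q - 3 = -3 + Q)
M(G) = -30 - 6*G (M(G) = (5 + G)*(-4 - 2) = (5 + G)*(-6) = -30 - 6*G)
32*(-44 + (M(D(-2)) - Y(-3, 4))) = 32*(-44 + ((-30 - 6*(-3 - 2)) - (3 - 1*(-3)))) = 32*(-44 + ((-30 - 6*(-5)) - (3 + 3))) = 32*(-44 + ((-30 + 30) - 1*6)) = 32*(-44 + (0 - 6)) = 32*(-44 - 6) = 32*(-50) = -1600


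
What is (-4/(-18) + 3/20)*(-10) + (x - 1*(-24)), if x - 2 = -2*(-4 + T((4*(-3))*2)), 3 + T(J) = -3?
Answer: 761/18 ≈ 42.278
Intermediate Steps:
T(J) = -6 (T(J) = -3 - 3 = -6)
x = 22 (x = 2 - 2*(-4 - 6) = 2 - 2*(-10) = 2 + 20 = 22)
(-4/(-18) + 3/20)*(-10) + (x - 1*(-24)) = (-4/(-18) + 3/20)*(-10) + (22 - 1*(-24)) = (-4*(-1/18) + 3*(1/20))*(-10) + (22 + 24) = (2/9 + 3/20)*(-10) + 46 = (67/180)*(-10) + 46 = -67/18 + 46 = 761/18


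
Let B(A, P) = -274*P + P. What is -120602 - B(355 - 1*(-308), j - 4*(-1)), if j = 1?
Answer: -119237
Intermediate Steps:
B(A, P) = -273*P
-120602 - B(355 - 1*(-308), j - 4*(-1)) = -120602 - (-273)*(1 - 4*(-1)) = -120602 - (-273)*(1 + 4) = -120602 - (-273)*5 = -120602 - 1*(-1365) = -120602 + 1365 = -119237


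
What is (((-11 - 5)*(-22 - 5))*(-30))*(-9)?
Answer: 116640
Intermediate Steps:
(((-11 - 5)*(-22 - 5))*(-30))*(-9) = (-16*(-27)*(-30))*(-9) = (432*(-30))*(-9) = -12960*(-9) = 116640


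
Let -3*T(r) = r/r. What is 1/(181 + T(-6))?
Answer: 3/542 ≈ 0.0055351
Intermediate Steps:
T(r) = -⅓ (T(r) = -r/(3*r) = -⅓*1 = -⅓)
1/(181 + T(-6)) = 1/(181 - ⅓) = 1/(542/3) = 3/542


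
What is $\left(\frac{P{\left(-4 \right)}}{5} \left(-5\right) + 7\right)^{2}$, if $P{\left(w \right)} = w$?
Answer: $121$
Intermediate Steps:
$\left(\frac{P{\left(-4 \right)}}{5} \left(-5\right) + 7\right)^{2} = \left(\frac{1}{5} \left(-4\right) \left(-5\right) + 7\right)^{2} = \left(\left(- \frac{4}{5}\right) \left(-5\right) + 7\right)^{2} = \left(4 + 7\right)^{2} = 11^{2} = 121$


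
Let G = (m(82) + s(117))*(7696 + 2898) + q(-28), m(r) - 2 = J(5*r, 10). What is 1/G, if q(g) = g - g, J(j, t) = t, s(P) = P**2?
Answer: 1/145148394 ≈ 6.8895e-9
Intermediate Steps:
q(g) = 0
m(r) = 12 (m(r) = 2 + 10 = 12)
G = 145148394 (G = (12 + 117**2)*(7696 + 2898) + 0 = (12 + 13689)*10594 + 0 = 13701*10594 + 0 = 145148394 + 0 = 145148394)
1/G = 1/145148394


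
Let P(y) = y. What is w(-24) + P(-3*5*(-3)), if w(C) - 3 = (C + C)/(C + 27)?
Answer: 32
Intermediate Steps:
w(C) = 3 + 2*C/(27 + C) (w(C) = 3 + (C + C)/(C + 27) = 3 + (2*C)/(27 + C) = 3 + 2*C/(27 + C))
w(-24) + P(-3*5*(-3)) = (81 + 5*(-24))/(27 - 24) - 3*5*(-3) = (81 - 120)/3 - 15*(-3) = (1/3)*(-39) + 45 = -13 + 45 = 32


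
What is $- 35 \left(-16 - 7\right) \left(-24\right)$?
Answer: $-19320$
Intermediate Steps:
$- 35 \left(-16 - 7\right) \left(-24\right) = \left(-35\right) \left(-23\right) \left(-24\right) = 805 \left(-24\right) = -19320$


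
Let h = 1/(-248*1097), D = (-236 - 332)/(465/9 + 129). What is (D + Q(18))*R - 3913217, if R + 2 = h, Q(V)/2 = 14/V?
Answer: -144255102137387/36863588 ≈ -3.9132e+6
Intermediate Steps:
Q(V) = 28/V (Q(V) = 2*(14/V) = 28/V)
D = -852/271 (D = -568/(465*(1/9) + 129) = -568/(155/3 + 129) = -568/542/3 = -568*3/542 = -852/271 ≈ -3.1439)
h = -1/272056 (h = -1/248*1/1097 = -1/272056 ≈ -3.6757e-6)
R = -544113/272056 (R = -2 - 1/272056 = -544113/272056 ≈ -2.0000)
(D + Q(18))*R - 3913217 = (-852/271 + 28/18)*(-544113/272056) - 3913217 = (-852/271 + 28*(1/18))*(-544113/272056) - 3913217 = (-852/271 + 14/9)*(-544113/272056) - 3913217 = -3874/2439*(-544113/272056) - 3913217 = 117105209/36863588 - 3913217 = -144255102137387/36863588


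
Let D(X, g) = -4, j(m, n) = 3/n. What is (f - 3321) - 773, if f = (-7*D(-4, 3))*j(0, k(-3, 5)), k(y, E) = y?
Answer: -4122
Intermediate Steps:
f = -28 (f = (-7*(-4))*(3/(-3)) = 28*(3*(-1/3)) = 28*(-1) = -28)
(f - 3321) - 773 = (-28 - 3321) - 773 = -3349 - 773 = -4122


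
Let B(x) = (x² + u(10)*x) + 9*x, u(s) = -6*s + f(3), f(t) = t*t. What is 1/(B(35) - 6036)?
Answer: -1/6281 ≈ -0.00015921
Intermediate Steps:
f(t) = t²
u(s) = 9 - 6*s (u(s) = -6*s + 3² = -6*s + 9 = 9 - 6*s)
B(x) = x² - 42*x (B(x) = (x² + (9 - 6*10)*x) + 9*x = (x² + (9 - 60)*x) + 9*x = (x² - 51*x) + 9*x = x² - 42*x)
1/(B(35) - 6036) = 1/(35*(-42 + 35) - 6036) = 1/(35*(-7) - 6036) = 1/(-245 - 6036) = 1/(-6281) = -1/6281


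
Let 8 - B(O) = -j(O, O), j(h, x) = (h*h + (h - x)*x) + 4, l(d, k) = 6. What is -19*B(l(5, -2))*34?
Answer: -31008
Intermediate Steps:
j(h, x) = 4 + h² + x*(h - x) (j(h, x) = (h² + x*(h - x)) + 4 = 4 + h² + x*(h - x))
B(O) = 12 + O² (B(O) = 8 - (-1)*(4 + O² - O² + O*O) = 8 - (-1)*(4 + O² - O² + O²) = 8 - (-1)*(4 + O²) = 8 - (-4 - O²) = 8 + (4 + O²) = 12 + O²)
-19*B(l(5, -2))*34 = -19*(12 + 6²)*34 = -19*(12 + 36)*34 = -19*48*34 = -912*34 = -31008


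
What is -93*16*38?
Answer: -56544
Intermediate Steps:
-93*16*38 = -1488*38 = -56544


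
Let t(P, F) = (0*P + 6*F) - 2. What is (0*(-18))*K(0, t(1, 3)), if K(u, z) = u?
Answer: 0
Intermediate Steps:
t(P, F) = -2 + 6*F (t(P, F) = (0 + 6*F) - 2 = 6*F - 2 = -2 + 6*F)
(0*(-18))*K(0, t(1, 3)) = (0*(-18))*0 = 0*0 = 0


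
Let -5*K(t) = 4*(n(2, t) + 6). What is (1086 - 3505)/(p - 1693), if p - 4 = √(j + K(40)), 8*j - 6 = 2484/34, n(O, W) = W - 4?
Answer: 115761245/80827767 + 9676*I*√1190/80827767 ≈ 1.4322 + 0.0041296*I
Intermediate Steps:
n(O, W) = -4 + W
j = 168/17 (j = ¾ + (2484/34)/8 = ¾ + (2484*(1/34))/8 = ¾ + (⅛)*(1242/17) = ¾ + 621/68 = 168/17 ≈ 9.8824)
K(t) = -8/5 - 4*t/5 (K(t) = -4*((-4 + t) + 6)/5 = -4*(2 + t)/5 = -(8 + 4*t)/5 = -8/5 - 4*t/5)
p = 4 + 12*I*√1190/85 (p = 4 + √(168/17 + (-8/5 - ⅘*40)) = 4 + √(168/17 + (-8/5 - 32)) = 4 + √(168/17 - 168/5) = 4 + √(-2016/85) = 4 + 12*I*√1190/85 ≈ 4.0 + 4.8701*I)
(1086 - 3505)/(p - 1693) = (1086 - 3505)/((4 + 12*I*√1190/85) - 1693) = -2419/(-1689 + 12*I*√1190/85)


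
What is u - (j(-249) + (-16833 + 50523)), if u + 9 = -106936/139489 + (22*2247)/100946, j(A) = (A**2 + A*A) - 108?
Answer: -1109524166240236/7040428297 ≈ -1.5759e+5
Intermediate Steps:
j(A) = -108 + 2*A**2 (j(A) = (A**2 + A**2) - 108 = 2*A**2 - 108 = -108 + 2*A**2)
u = -65313485788/7040428297 (u = -9 + (-106936/139489 + (22*2247)/100946) = -9 + (-106936*1/139489 + 49434*(1/100946)) = -9 + (-106936/139489 + 24717/50473) = -9 - 1949631115/7040428297 = -65313485788/7040428297 ≈ -9.2769)
u - (j(-249) + (-16833 + 50523)) = -65313485788/7040428297 - ((-108 + 2*(-249)**2) + (-16833 + 50523)) = -65313485788/7040428297 - ((-108 + 2*62001) + 33690) = -65313485788/7040428297 - ((-108 + 124002) + 33690) = -65313485788/7040428297 - (123894 + 33690) = -65313485788/7040428297 - 1*157584 = -65313485788/7040428297 - 157584 = -1109524166240236/7040428297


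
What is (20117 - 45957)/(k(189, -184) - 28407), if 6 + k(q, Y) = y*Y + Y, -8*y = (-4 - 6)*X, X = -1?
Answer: 1360/1493 ≈ 0.91092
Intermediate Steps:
y = -5/4 (y = -(-4 - 6)*(-1)/8 = -(-5)*(-1)/4 = -⅛*10 = -5/4 ≈ -1.2500)
k(q, Y) = -6 - Y/4 (k(q, Y) = -6 + (-5*Y/4 + Y) = -6 - Y/4)
(20117 - 45957)/(k(189, -184) - 28407) = (20117 - 45957)/((-6 - ¼*(-184)) - 28407) = -25840/((-6 + 46) - 28407) = -25840/(40 - 28407) = -25840/(-28367) = -25840*(-1/28367) = 1360/1493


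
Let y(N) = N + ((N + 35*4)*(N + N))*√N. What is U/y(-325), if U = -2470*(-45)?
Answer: -342/44492501 - 632700*I*√13/44492501 ≈ -7.6867e-6 - 0.051272*I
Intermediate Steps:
U = 111150
y(N) = N + 2*N^(3/2)*(140 + N) (y(N) = N + ((N + 140)*(2*N))*√N = N + ((140 + N)*(2*N))*√N = N + (2*N*(140 + N))*√N = N + 2*N^(3/2)*(140 + N))
U/y(-325) = 111150/(-325 + 2*(-325)^(5/2) + 280*(-325)^(3/2)) = 111150/(-325 + 2*(528125*I*√13) + 280*(-1625*I*√13)) = 111150/(-325 + 1056250*I*√13 - 455000*I*√13) = 111150/(-325 + 601250*I*√13)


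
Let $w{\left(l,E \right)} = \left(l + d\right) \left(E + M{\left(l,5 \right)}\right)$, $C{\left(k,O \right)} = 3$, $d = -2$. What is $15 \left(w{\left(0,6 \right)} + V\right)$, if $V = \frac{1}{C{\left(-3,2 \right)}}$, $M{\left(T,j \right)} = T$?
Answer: $-175$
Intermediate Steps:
$w{\left(l,E \right)} = \left(-2 + l\right) \left(E + l\right)$ ($w{\left(l,E \right)} = \left(l - 2\right) \left(E + l\right) = \left(-2 + l\right) \left(E + l\right)$)
$V = \frac{1}{3} \approx 0.33333$
$15 \left(w{\left(0,6 \right)} + V\right) = 15 \left(\left(0^{2} - 12 - 0 + 6 \cdot 0\right) + \frac{1}{3}\right) = 15 \left(\left(0 - 12 + 0 + 0\right) + \frac{1}{3}\right) = 15 \left(-12 + \frac{1}{3}\right) = 15 \left(- \frac{35}{3}\right) = -175$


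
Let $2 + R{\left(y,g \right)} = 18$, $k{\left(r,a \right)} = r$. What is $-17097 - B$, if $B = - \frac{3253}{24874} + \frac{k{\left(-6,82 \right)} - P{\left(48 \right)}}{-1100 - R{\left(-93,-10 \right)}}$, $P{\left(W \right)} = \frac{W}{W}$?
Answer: $- \frac{237299366009}{13879692} \approx -17097.0$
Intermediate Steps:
$P{\left(W \right)} = 1$
$R{\left(y,g \right)} = 16$ ($R{\left(y,g \right)} = -2 + 18 = 16$)
$B = - \frac{1728115}{13879692}$ ($B = - \frac{3253}{24874} + \frac{-6 - 1}{-1100 - 16} = \left(-3253\right) \frac{1}{24874} + \frac{-6 - 1}{-1100 - 16} = - \frac{3253}{24874} - \frac{7}{-1116} = - \frac{3253}{24874} - - \frac{7}{1116} = - \frac{3253}{24874} + \frac{7}{1116} = - \frac{1728115}{13879692} \approx -0.12451$)
$-17097 - B = -17097 - - \frac{1728115}{13879692} = -17097 + \frac{1728115}{13879692} = - \frac{237299366009}{13879692}$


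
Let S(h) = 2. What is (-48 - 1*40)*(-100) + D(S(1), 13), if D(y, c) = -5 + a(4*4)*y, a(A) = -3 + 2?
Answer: 8793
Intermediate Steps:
a(A) = -1
D(y, c) = -5 - y
(-48 - 1*40)*(-100) + D(S(1), 13) = (-48 - 1*40)*(-100) + (-5 - 1*2) = (-48 - 40)*(-100) + (-5 - 2) = -88*(-100) - 7 = 8800 - 7 = 8793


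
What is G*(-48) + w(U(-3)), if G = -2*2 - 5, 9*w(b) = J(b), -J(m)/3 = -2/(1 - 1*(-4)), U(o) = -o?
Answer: 6482/15 ≈ 432.13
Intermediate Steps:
J(m) = 6/5 (J(m) = -(-6)/(1 - 1*(-4)) = -(-6)/(1 + 4) = -(-6)/5 = -3*(-2/5) = 6/5)
w(b) = 2/15 (w(b) = (1/9)*(6/5) = 2/15)
G = -9 (G = -4 - 5 = -9)
G*(-48) + w(U(-3)) = -9*(-48) + 2/15 = 432 + 2/15 = 6482/15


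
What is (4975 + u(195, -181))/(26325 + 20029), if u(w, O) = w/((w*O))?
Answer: 450237/4195037 ≈ 0.10733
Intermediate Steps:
u(w, O) = 1/O (u(w, O) = w/((O*w)) = w*(1/(O*w)) = 1/O)
(4975 + u(195, -181))/(26325 + 20029) = (4975 + 1/(-181))/(26325 + 20029) = (4975 - 1/181)/46354 = (900474/181)*(1/46354) = 450237/4195037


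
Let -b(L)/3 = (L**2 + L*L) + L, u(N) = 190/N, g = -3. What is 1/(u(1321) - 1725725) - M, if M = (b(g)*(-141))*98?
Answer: -1417529397089671/2279682535 ≈ -6.2181e+5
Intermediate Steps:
b(L) = -6*L**2 - 3*L (b(L) = -3*((L**2 + L*L) + L) = -3*((L**2 + L**2) + L) = -3*(2*L**2 + L) = -3*(L + 2*L**2) = -6*L**2 - 3*L)
M = 621810 (M = (-3*(-3)*(1 + 2*(-3))*(-141))*98 = (-3*(-3)*(1 - 6)*(-141))*98 = (-3*(-3)*(-5)*(-141))*98 = -45*(-141)*98 = 6345*98 = 621810)
1/(u(1321) - 1725725) - M = 1/(190/1321 - 1725725) - 1*621810 = 1/(190*(1/1321) - 1725725) - 621810 = 1/(190/1321 - 1725725) - 621810 = 1/(-2279682535/1321) - 621810 = -1321/2279682535 - 621810 = -1417529397089671/2279682535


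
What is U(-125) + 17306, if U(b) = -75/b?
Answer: 86533/5 ≈ 17307.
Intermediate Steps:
U(-125) + 17306 = -75/(-125) + 17306 = -75*(-1/125) + 17306 = 3/5 + 17306 = 86533/5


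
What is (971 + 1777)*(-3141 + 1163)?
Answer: -5435544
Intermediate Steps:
(971 + 1777)*(-3141 + 1163) = 2748*(-1978) = -5435544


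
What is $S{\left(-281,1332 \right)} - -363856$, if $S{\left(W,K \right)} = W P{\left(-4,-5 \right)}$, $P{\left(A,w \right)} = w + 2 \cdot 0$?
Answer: $365261$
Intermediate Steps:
$P{\left(A,w \right)} = w$ ($P{\left(A,w \right)} = w + 0 = w$)
$S{\left(W,K \right)} = - 5 W$ ($S{\left(W,K \right)} = W \left(-5\right) = - 5 W$)
$S{\left(-281,1332 \right)} - -363856 = \left(-5\right) \left(-281\right) - -363856 = 1405 + 363856 = 365261$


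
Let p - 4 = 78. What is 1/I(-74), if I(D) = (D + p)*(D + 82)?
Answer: 1/64 ≈ 0.015625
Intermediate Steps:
p = 82 (p = 4 + 78 = 82)
I(D) = (82 + D)² (I(D) = (D + 82)*(D + 82) = (82 + D)*(82 + D) = (82 + D)²)
1/I(-74) = 1/(6724 + (-74)² + 164*(-74)) = 1/(6724 + 5476 - 12136) = 1/64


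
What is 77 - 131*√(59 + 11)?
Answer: 77 - 131*√70 ≈ -1019.0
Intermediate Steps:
77 - 131*√(59 + 11) = 77 - 131*√70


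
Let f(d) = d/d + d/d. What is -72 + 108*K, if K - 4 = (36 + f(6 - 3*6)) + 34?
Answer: 8136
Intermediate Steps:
f(d) = 2 (f(d) = 1 + 1 = 2)
K = 76 (K = 4 + ((36 + 2) + 34) = 4 + (38 + 34) = 4 + 72 = 76)
-72 + 108*K = -72 + 108*76 = -72 + 8208 = 8136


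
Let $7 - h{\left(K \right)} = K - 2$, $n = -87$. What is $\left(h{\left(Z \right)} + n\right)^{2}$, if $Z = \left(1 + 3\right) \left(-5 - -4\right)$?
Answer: $5476$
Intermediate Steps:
$Z = -4$ ($Z = 4 \left(-5 + 4\right) = 4 \left(-1\right) = -4$)
$h{\left(K \right)} = 9 - K$ ($h{\left(K \right)} = 7 - \left(K - 2\right) = 7 - \left(-2 + K\right) = 9 - K$)
$\left(h{\left(Z \right)} + n\right)^{2} = \left(\left(9 - -4\right) - 87\right)^{2} = \left(\left(9 + 4\right) - 87\right)^{2} = \left(13 - 87\right)^{2} = \left(-74\right)^{2} = 5476$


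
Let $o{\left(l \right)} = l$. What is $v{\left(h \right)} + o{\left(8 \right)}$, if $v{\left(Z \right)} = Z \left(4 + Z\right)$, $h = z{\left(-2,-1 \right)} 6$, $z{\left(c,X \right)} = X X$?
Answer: $68$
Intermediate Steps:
$z{\left(c,X \right)} = X^{2}$
$h = 6$ ($h = \left(-1\right)^{2} \cdot 6 = 1 \cdot 6 = 6$)
$v{\left(h \right)} + o{\left(8 \right)} = 6 \left(4 + 6\right) + 8 = 6 \cdot 10 + 8 = 60 + 8 = 68$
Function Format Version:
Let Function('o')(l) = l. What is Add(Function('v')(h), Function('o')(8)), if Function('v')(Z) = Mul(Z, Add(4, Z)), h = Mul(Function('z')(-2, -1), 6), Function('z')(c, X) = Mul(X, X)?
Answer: 68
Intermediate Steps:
Function('z')(c, X) = Pow(X, 2)
h = 6 (h = Mul(Pow(-1, 2), 6) = Mul(1, 6) = 6)
Add(Function('v')(h), Function('o')(8)) = Add(Mul(6, Add(4, 6)), 8) = Add(Mul(6, 10), 8) = Add(60, 8) = 68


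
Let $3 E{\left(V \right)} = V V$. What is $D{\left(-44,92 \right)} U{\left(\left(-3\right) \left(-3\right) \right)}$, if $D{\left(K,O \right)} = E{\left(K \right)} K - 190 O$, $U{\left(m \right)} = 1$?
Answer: $- \frac{137624}{3} \approx -45875.0$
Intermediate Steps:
$E{\left(V \right)} = \frac{V^{2}}{3}$ ($E{\left(V \right)} = \frac{V V}{3} = \frac{V^{2}}{3}$)
$D{\left(K,O \right)} = - 190 O + \frac{K^{3}}{3}$ ($D{\left(K,O \right)} = \frac{K^{2}}{3} K - 190 O = \frac{K^{3}}{3} - 190 O = - 190 O + \frac{K^{3}}{3}$)
$D{\left(-44,92 \right)} U{\left(\left(-3\right) \left(-3\right) \right)} = \left(\left(-190\right) 92 + \frac{\left(-44\right)^{3}}{3}\right) 1 = \left(-17480 + \frac{1}{3} \left(-85184\right)\right) 1 = \left(-17480 - \frac{85184}{3}\right) 1 = \left(- \frac{137624}{3}\right) 1 = - \frac{137624}{3}$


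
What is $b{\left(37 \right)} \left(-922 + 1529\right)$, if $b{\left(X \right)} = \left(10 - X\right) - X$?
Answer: $-38848$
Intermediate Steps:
$b{\left(X \right)} = 10 - 2 X$
$b{\left(37 \right)} \left(-922 + 1529\right) = \left(10 - 74\right) \left(-922 + 1529\right) = \left(10 - 74\right) 607 = \left(-64\right) 607 = -38848$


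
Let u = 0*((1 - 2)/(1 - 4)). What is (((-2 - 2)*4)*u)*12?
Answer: 0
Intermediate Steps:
u = 0 (u = 0*(-1/(-3)) = 0*(-1*(-1/3)) = 0*(1/3) = 0)
(((-2 - 2)*4)*u)*12 = (((-2 - 2)*4)*0)*12 = (-4*4*0)*12 = -16*0*12 = 0*12 = 0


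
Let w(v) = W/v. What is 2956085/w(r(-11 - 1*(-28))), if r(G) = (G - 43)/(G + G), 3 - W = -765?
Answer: -38429105/13056 ≈ -2943.4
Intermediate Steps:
W = 768 (W = 3 - 1*(-765) = 3 + 765 = 768)
r(G) = (-43 + G)/(2*G) (r(G) = (-43 + G)/((2*G)) = (-43 + G)*(1/(2*G)) = (-43 + G)/(2*G))
w(v) = 768/v
2956085/w(r(-11 - 1*(-28))) = 2956085/((768/(((-43 + (-11 - 1*(-28)))/(2*(-11 - 1*(-28))))))) = 2956085/((768/(((-43 + (-11 + 28))/(2*(-11 + 28)))))) = 2956085/((768/(((½)*(-43 + 17)/17)))) = 2956085/((768/(((½)*(1/17)*(-26))))) = 2956085/((768/(-13/17))) = 2956085/((768*(-17/13))) = 2956085/(-13056/13) = 2956085*(-13/13056) = -38429105/13056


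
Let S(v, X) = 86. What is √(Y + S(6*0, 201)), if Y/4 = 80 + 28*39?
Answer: √4774 ≈ 69.094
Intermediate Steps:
Y = 4688 (Y = 4*(80 + 28*39) = 4*(80 + 1092) = 4*1172 = 4688)
√(Y + S(6*0, 201)) = √(4688 + 86) = √4774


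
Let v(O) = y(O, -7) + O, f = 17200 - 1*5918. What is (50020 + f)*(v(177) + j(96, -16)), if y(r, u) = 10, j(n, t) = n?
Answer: 17348466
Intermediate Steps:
f = 11282 (f = 17200 - 5918 = 11282)
v(O) = 10 + O
(50020 + f)*(v(177) + j(96, -16)) = (50020 + 11282)*((10 + 177) + 96) = 61302*(187 + 96) = 61302*283 = 17348466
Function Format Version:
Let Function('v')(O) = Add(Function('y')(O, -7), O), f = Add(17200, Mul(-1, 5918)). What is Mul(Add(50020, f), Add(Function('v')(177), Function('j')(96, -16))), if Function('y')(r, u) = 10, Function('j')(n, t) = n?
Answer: 17348466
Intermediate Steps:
f = 11282 (f = Add(17200, -5918) = 11282)
Function('v')(O) = Add(10, O)
Mul(Add(50020, f), Add(Function('v')(177), Function('j')(96, -16))) = Mul(Add(50020, 11282), Add(Add(10, 177), 96)) = Mul(61302, Add(187, 96)) = Mul(61302, 283) = 17348466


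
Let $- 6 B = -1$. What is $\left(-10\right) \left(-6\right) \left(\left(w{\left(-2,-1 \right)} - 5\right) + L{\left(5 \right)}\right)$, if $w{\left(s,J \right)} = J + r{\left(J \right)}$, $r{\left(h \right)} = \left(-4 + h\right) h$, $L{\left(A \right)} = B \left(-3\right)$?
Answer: $-90$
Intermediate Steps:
$B = \frac{1}{6}$ ($B = \left(- \frac{1}{6}\right) \left(-1\right) = \frac{1}{6} \approx 0.16667$)
$L{\left(A \right)} = - \frac{1}{2}$ ($L{\left(A \right)} = \frac{1}{6} \left(-3\right) = - \frac{1}{2}$)
$r{\left(h \right)} = h \left(-4 + h\right)$
$w{\left(s,J \right)} = J + J \left(-4 + J\right)$
$\left(-10\right) \left(-6\right) \left(\left(w{\left(-2,-1 \right)} - 5\right) + L{\left(5 \right)}\right) = \left(-10\right) \left(-6\right) \left(\left(- (-3 - 1) - 5\right) - \frac{1}{2}\right) = 60 \left(\left(\left(-1\right) \left(-4\right) - 5\right) - \frac{1}{2}\right) = 60 \left(\left(4 - 5\right) - \frac{1}{2}\right) = 60 \left(-1 - \frac{1}{2}\right) = 60 \left(- \frac{3}{2}\right) = -90$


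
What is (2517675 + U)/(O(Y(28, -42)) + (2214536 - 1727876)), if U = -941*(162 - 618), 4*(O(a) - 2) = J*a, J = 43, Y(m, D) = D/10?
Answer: 58935420/9732337 ≈ 6.0556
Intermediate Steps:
Y(m, D) = D/10 (Y(m, D) = D*(1/10) = D/10)
O(a) = 2 + 43*a/4 (O(a) = 2 + (43*a)/4 = 2 + 43*a/4)
U = 429096 (U = -941*(-456) = 429096)
(2517675 + U)/(O(Y(28, -42)) + (2214536 - 1727876)) = (2517675 + 429096)/((2 + 43*((1/10)*(-42))/4) + (2214536 - 1727876)) = 2946771/((2 + (43/4)*(-21/5)) + 486660) = 2946771/((2 - 903/20) + 486660) = 2946771/(-863/20 + 486660) = 2946771/(9732337/20) = 2946771*(20/9732337) = 58935420/9732337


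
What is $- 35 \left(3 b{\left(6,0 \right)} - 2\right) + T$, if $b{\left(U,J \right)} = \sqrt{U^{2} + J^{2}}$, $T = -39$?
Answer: $-599$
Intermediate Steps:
$b{\left(U,J \right)} = \sqrt{J^{2} + U^{2}}$
$- 35 \left(3 b{\left(6,0 \right)} - 2\right) + T = - 35 \left(3 \sqrt{0^{2} + 6^{2}} - 2\right) - 39 = - 35 \left(3 \sqrt{0 + 36} - 2\right) - 39 = - 35 \left(3 \sqrt{36} - 2\right) - 39 = - 35 \left(3 \cdot 6 - 2\right) - 39 = - 35 \left(18 - 2\right) - 39 = \left(-35\right) 16 - 39 = -560 - 39 = -599$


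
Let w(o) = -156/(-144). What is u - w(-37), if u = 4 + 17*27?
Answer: 5543/12 ≈ 461.92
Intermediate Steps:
w(o) = 13/12 (w(o) = -156*(-1/144) = 13/12)
u = 463 (u = 4 + 459 = 463)
u - w(-37) = 463 - 1*13/12 = 463 - 13/12 = 5543/12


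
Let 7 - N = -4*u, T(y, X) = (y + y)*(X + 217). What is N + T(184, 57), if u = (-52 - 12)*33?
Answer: 92391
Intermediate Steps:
u = -2112 (u = -64*33 = -2112)
T(y, X) = 2*y*(217 + X) (T(y, X) = (2*y)*(217 + X) = 2*y*(217 + X))
N = -8441 (N = 7 - (-4)*(-2112) = 7 - 1*8448 = 7 - 8448 = -8441)
N + T(184, 57) = -8441 + 2*184*(217 + 57) = -8441 + 2*184*274 = -8441 + 100832 = 92391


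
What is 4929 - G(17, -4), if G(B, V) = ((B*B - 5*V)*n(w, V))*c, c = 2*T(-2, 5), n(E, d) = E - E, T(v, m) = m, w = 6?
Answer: 4929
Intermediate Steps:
n(E, d) = 0
c = 10 (c = 2*5 = 10)
G(B, V) = 0 (G(B, V) = ((B*B - 5*V)*0)*10 = ((B² - 5*V)*0)*10 = 0*10 = 0)
4929 - G(17, -4) = 4929 - 1*0 = 4929 + 0 = 4929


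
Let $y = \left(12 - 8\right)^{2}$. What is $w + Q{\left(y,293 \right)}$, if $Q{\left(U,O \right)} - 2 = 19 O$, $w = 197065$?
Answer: $202634$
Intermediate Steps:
$y = 16$ ($y = 4^{2} = 16$)
$Q{\left(U,O \right)} = 2 + 19 O$
$w + Q{\left(y,293 \right)} = 197065 + \left(2 + 19 \cdot 293\right) = 197065 + \left(2 + 5567\right) = 197065 + 5569 = 202634$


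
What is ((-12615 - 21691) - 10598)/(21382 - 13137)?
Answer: -44904/8245 ≈ -5.4462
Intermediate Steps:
((-12615 - 21691) - 10598)/(21382 - 13137) = (-34306 - 10598)/8245 = -44904*1/8245 = -44904/8245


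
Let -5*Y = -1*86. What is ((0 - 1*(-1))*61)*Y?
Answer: 5246/5 ≈ 1049.2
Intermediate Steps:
Y = 86/5 (Y = -(-1)*86/5 = -1/5*(-86) = 86/5 ≈ 17.200)
((0 - 1*(-1))*61)*Y = ((0 - 1*(-1))*61)*(86/5) = ((0 + 1)*61)*(86/5) = (1*61)*(86/5) = 61*(86/5) = 5246/5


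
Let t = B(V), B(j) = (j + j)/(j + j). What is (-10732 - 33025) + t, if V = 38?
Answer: -43756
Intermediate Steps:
B(j) = 1 (B(j) = (2*j)/((2*j)) = (2*j)*(1/(2*j)) = 1)
t = 1
(-10732 - 33025) + t = (-10732 - 33025) + 1 = -43757 + 1 = -43756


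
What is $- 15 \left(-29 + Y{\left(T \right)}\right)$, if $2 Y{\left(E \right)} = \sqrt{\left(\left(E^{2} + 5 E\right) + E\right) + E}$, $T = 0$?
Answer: $435$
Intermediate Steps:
$Y{\left(E \right)} = \frac{\sqrt{E^{2} + 7 E}}{2}$ ($Y{\left(E \right)} = \frac{\sqrt{\left(\left(E^{2} + 5 E\right) + E\right) + E}}{2} = \frac{\sqrt{\left(E^{2} + 6 E\right) + E}}{2} = \frac{\sqrt{E^{2} + 7 E}}{2}$)
$- 15 \left(-29 + Y{\left(T \right)}\right) = - 15 \left(-29 + \frac{\sqrt{0 \left(7 + 0\right)}}{2}\right) = - 15 \left(-29 + \frac{\sqrt{0 \cdot 7}}{2}\right) = - 15 \left(-29 + \frac{\sqrt{0}}{2}\right) = - 15 \left(-29 + \frac{1}{2} \cdot 0\right) = - 15 \left(-29 + 0\right) = \left(-15\right) \left(-29\right) = 435$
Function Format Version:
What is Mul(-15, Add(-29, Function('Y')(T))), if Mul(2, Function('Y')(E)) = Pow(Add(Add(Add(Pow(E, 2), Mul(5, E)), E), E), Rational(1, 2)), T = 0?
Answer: 435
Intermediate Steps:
Function('Y')(E) = Mul(Rational(1, 2), Pow(Add(Pow(E, 2), Mul(7, E)), Rational(1, 2))) (Function('Y')(E) = Mul(Rational(1, 2), Pow(Add(Add(Add(Pow(E, 2), Mul(5, E)), E), E), Rational(1, 2))) = Mul(Rational(1, 2), Pow(Add(Add(Pow(E, 2), Mul(6, E)), E), Rational(1, 2))) = Mul(Rational(1, 2), Pow(Add(Pow(E, 2), Mul(7, E)), Rational(1, 2))))
Mul(-15, Add(-29, Function('Y')(T))) = Mul(-15, Add(-29, Mul(Rational(1, 2), Pow(Mul(0, Add(7, 0)), Rational(1, 2))))) = Mul(-15, Add(-29, Mul(Rational(1, 2), Pow(Mul(0, 7), Rational(1, 2))))) = Mul(-15, Add(-29, Mul(Rational(1, 2), Pow(0, Rational(1, 2))))) = Mul(-15, Add(-29, Mul(Rational(1, 2), 0))) = Mul(-15, Add(-29, 0)) = Mul(-15, -29) = 435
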